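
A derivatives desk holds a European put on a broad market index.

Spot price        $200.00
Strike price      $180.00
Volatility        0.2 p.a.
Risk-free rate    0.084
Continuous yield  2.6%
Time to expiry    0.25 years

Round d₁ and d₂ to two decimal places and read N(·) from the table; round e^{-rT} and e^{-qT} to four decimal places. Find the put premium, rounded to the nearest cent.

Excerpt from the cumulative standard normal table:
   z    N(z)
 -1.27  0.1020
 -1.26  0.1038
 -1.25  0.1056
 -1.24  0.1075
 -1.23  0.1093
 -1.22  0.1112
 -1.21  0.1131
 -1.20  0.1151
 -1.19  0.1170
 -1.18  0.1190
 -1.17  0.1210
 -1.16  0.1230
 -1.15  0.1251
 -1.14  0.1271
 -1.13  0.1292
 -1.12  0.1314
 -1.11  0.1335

T = 0.25;  σ√T = 0.1000
d₁ = [ln(200/180) + (0.084 − 0.026 + 0.2²/2)·0.25] / 0.1000 = [0.1054 + 0.0195] / 0.1000 = 1.2486 which rounds to 1.25
d₂ = d₁ − σ√T = 1.2486 − 0.1000 = 1.1486 which rounds to 1.15
e^(−qT) = e^(−0.026·0.25) = 0.9935;  e^(−rT) = e^(−0.084·0.25) = 0.9792
N(−d₂) = N(-1.15) = 0.1251;  N(−d₁) = N(-1.25) = 0.1056
P = 180·0.9792·0.1251 − 200·0.9935·0.1056 = 22.0496 − 20.9827 = 1.0669

$1.07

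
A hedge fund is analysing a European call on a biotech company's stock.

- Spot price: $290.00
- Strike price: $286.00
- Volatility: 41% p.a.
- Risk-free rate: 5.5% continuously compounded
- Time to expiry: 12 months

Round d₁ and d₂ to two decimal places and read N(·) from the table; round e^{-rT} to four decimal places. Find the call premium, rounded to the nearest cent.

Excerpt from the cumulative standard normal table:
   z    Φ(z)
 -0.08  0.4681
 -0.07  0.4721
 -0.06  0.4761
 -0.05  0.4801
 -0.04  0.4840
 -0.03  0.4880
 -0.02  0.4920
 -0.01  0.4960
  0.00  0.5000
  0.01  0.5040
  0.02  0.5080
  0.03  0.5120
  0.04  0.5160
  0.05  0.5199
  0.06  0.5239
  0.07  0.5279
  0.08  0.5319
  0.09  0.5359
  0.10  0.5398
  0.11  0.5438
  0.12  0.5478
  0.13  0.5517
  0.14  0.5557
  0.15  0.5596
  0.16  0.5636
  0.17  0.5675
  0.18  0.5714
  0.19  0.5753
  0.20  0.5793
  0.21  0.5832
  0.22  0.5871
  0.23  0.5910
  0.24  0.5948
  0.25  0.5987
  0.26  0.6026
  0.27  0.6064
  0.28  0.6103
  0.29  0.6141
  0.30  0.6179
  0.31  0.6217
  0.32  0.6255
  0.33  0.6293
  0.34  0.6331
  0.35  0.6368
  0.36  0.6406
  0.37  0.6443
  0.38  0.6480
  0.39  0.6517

$55.83

T = 1;  σ√T = 0.4100
d₁ = [ln(290/286) + (0.055 + 0.41²/2)·1] / 0.4100 = [0.0139 + 0.1390] / 0.4100 = 0.3730 ≈ 0.37
d₂ = d₁ − σ√T = 0.3730 − 0.4100 = -0.0370 ≈ -0.04
e^(−rT) = e^(−0.055·1) = 0.9465
N(d₁) = N(0.37) = 0.6443;  N(d₂) = N(-0.04) = 0.4840
C = 290·0.6443 − 286·0.9465·0.4840 = 186.8470 − 131.0183 = 55.8287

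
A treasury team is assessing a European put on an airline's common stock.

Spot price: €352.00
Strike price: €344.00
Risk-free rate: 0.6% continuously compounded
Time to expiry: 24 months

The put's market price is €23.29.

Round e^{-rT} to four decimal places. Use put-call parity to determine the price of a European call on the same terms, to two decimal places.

€35.38

exp(−rT) = exp(−0.006·2) = 0.9881
Put-call parity: C − P = S − K·e^(−rT) = 352 − 344·0.9881 = 352 − 339.9064 = 12.0936
C = P + (C − P) = 23.29 + (12.0936) = 35.3836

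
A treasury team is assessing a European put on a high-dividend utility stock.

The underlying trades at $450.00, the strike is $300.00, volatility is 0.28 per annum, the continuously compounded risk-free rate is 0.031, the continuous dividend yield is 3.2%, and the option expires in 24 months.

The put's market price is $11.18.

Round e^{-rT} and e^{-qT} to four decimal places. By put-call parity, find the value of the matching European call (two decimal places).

exp(−qT) = exp(−0.032·2) = 0.9380;  exp(−rT) = exp(−0.031·2) = 0.9399
Put-call parity: C − P = S·e^(−qT) − K·e^(−rT) = 450·0.9380 − 300·0.9399 = 422.1000 − 281.9700 = 140.1300
C = P + (C − P) = 11.18 + (140.1300) = 151.3100

$151.31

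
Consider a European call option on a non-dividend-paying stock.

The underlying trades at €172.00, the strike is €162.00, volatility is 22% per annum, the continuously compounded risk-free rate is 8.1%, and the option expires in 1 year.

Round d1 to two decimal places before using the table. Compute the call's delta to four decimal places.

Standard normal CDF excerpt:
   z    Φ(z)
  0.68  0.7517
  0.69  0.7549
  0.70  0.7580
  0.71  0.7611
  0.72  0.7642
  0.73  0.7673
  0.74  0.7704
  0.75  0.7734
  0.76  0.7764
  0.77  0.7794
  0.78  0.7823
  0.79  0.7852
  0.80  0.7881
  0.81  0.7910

σ√T = 0.22 × 1.0000 = 0.2200
d₁ = [ln(172/162) + (0.081 + 0.22²/2)·1] / 0.2200 = [0.0599 + 0.1052] / 0.2200 = 0.7504 ≈ 0.75
N(d₁) = N(0.75) = 0.7734
Δ_call = N(d₁) = 0.7734

0.7734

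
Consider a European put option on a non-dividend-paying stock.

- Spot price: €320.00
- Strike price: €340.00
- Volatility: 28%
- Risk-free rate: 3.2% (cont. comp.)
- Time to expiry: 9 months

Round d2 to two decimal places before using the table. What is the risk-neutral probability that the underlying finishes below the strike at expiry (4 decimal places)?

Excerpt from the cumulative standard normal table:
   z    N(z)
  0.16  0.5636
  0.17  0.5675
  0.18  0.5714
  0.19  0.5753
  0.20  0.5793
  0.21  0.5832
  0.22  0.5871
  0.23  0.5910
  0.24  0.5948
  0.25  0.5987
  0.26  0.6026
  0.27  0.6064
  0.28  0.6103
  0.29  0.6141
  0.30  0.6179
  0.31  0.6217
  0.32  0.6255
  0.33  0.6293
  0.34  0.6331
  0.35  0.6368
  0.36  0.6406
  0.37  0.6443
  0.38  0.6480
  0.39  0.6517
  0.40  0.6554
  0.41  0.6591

σ√T = 0.28·√0.75 = 0.2425
d₁ = [ln(320/340) + (0.032 + 0.28²/2)·0.75] / 0.2425 = [-0.0606 + 0.0534] / 0.2425 = -0.0298 → -0.03
d₂ = d₁ − σ√T = -0.0298 − 0.2425 = -0.2723 → -0.27
Pr(exercise) under Q = N(−d₂) = N(0.27) = 0.6064

0.6064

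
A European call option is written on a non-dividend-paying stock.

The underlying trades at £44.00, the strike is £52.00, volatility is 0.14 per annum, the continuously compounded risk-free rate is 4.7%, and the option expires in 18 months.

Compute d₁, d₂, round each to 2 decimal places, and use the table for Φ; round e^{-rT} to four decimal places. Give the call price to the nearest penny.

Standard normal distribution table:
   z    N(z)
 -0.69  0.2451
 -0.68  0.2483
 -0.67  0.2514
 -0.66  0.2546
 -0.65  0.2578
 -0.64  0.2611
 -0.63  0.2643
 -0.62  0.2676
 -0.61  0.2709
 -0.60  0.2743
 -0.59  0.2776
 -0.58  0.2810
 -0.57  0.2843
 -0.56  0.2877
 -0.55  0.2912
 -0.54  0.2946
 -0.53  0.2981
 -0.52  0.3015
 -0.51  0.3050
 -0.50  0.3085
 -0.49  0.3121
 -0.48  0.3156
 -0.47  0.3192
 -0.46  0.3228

£1.39

σ√T = 0.14·√1.5 = 0.1715
d₁ = [ln(44/52) + (0.047 + 0.14²/2)·1.5] / 0.1715 = [-0.1671 + 0.0852] / 0.1715 = -0.4774 ⇒ -0.48
d₂ = d₁ − σ√T = -0.4774 − 0.1715 = -0.6488 ⇒ -0.65
e^(−rT) = e^(−0.047·1.5) = 0.9319
N(d₁) = N(-0.48) = 0.3156;  N(d₂) = N(-0.65) = 0.2578
C = 44·0.3156 − 52·0.9319·0.2578 = 13.8864 − 12.4927 = 1.3937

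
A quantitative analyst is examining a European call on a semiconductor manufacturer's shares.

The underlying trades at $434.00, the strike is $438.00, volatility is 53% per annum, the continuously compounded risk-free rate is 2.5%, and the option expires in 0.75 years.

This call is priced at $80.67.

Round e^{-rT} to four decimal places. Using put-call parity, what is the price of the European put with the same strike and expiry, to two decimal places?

e^(−rT) = e^(−0.025·0.75) = 0.9814
Put-call parity: C − P = S − K·e^(−rT) = 434 − 438·0.9814 = 434 − 429.8532 = 4.1468
P = C − (C − P) = 80.67 − (4.1468) = 76.5232

$76.52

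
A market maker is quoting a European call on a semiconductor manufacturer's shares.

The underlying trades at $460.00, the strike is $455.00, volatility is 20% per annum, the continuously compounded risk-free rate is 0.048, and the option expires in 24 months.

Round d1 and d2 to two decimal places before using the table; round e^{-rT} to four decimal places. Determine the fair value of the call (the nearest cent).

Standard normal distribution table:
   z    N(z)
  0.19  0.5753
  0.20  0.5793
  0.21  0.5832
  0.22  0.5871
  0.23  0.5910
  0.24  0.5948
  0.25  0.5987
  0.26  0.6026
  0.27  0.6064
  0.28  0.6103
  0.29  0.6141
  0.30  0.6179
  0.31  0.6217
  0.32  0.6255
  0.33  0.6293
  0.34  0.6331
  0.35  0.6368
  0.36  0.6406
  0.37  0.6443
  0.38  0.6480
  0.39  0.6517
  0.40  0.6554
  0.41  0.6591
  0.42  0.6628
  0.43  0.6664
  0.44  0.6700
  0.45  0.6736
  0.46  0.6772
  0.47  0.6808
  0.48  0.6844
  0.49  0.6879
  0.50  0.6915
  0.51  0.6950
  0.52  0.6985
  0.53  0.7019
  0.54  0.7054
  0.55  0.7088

σ√T = 0.2·√2 = 0.2828
d₁ = [ln(460/455) + (0.048 + 0.2²/2)·2] / 0.2828 = [0.0109 + 0.1360] / 0.2828 = 0.5195 → 0.52
d₂ = d₁ − σ√T = 0.5195 − 0.2828 = 0.2366 → 0.24
e^(−rT) = e^(−0.048·2) = 0.9085
C = 460·N(0.52) − 455·0.9085·N(0.24) = 460·0.6985 − 455·0.9085·0.5948 = 321.3100 − 245.8710 = 75.4390

$75.44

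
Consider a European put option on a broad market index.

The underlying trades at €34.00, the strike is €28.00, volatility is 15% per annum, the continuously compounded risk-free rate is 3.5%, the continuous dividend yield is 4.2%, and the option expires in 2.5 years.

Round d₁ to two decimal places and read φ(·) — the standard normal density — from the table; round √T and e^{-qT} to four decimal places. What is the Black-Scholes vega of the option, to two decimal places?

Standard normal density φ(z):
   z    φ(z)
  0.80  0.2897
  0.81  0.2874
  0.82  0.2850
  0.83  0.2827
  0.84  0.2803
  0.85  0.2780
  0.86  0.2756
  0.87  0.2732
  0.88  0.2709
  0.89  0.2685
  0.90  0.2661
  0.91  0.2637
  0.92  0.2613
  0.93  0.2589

T = 2.5;  σ√T = 0.2372
d₁ = [ln(34/28) + (0.035 − 0.042 + 0.15²/2)·2.5] / 0.2372 = [0.1942 + 0.0106] / 0.2372 = 0.8634 → 0.86
√T = √2.5 = 1.5811
φ(d₁) = φ(0.86) = 0.2756
exp(−qT) = exp(−0.042·2.5) = 0.9003
vega = S·exp(−qT)·φ(d₁)·√T = 34·0.9003·0.2756·1.5811 = 13.3384

13.34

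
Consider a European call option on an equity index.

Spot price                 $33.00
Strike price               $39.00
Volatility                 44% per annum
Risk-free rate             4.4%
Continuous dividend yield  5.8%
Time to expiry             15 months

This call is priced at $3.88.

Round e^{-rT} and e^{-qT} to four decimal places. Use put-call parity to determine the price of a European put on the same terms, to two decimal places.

$10.10

e^(−qT) = e^(−0.058·1.25) = 0.9301;  e^(−rT) = e^(−0.044·1.25) = 0.9465
Put-call parity: C − P = S·e^(−qT) − K·e^(−rT) = 33·0.9301 − 39·0.9465 = 30.6933 − 36.9135 = -6.2202
P = C − (C − P) = 3.88 − (-6.2202) = 10.1002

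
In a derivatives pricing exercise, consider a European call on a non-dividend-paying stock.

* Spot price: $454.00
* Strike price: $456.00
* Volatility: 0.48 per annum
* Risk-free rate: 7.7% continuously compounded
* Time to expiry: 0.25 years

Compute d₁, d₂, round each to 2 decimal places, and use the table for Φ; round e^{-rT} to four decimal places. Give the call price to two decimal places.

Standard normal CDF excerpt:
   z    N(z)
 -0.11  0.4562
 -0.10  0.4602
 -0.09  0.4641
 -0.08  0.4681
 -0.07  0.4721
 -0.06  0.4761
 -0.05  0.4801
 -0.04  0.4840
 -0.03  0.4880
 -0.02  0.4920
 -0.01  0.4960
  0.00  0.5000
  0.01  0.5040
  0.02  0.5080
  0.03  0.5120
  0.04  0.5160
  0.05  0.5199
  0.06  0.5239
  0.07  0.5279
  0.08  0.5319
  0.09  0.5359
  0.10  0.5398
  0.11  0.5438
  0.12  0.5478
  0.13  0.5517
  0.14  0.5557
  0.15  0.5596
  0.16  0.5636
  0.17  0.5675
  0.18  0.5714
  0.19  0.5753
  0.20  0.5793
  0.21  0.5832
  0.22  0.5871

σ√T = 0.48·√0.25 = 0.2400
d₁ = [ln(454/456) + (0.077 + 0.48²/2)·0.25] / 0.2400 = [-0.0044 + 0.0480] / 0.2400 = 0.1819 → 0.18
d₂ = d₁ − σ√T = 0.1819 − 0.2400 = -0.0581 → -0.06
e^(−rT) = e^(−0.077·0.25) = 0.9809
N(d₁) = N(0.18) = 0.5714;  N(d₂) = N(-0.06) = 0.4761
C = 454·0.5714 − 456·0.9809·0.4761 = 259.4156 − 212.9550 = 46.4606

$46.46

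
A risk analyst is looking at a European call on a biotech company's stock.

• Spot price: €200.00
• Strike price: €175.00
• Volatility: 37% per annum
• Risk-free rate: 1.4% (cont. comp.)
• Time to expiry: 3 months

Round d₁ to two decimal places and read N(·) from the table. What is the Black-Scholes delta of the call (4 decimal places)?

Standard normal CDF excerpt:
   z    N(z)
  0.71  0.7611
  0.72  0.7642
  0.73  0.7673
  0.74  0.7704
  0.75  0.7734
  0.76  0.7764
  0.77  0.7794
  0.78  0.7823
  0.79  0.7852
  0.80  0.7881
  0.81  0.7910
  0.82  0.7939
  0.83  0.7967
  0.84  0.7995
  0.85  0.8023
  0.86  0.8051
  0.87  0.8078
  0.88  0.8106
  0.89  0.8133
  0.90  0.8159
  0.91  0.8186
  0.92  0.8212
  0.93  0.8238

σ√T = 0.37·√0.25 = 0.1850
d₁ = [ln(200/175) + (0.014 + 0.37²/2)·0.25] / 0.1850 = [0.1335 + 0.0206] / 0.1850 = 0.8332 → 0.83
N(d₁) = N(0.83) = 0.7967
Δ_call = N(d₁) = 0.7967

0.7967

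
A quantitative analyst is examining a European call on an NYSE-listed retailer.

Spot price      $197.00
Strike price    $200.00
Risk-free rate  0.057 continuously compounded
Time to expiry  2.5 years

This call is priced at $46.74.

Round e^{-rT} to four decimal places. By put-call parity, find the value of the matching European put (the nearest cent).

$23.18

exp(−rT) = exp(−0.057·2.5) = 0.8672
Put-call parity: C − P = S − K·e^(−rT) = 197 − 200·0.8672 = 197 − 173.4400 = 23.5600
P = C − (C − P) = 46.74 − (23.5600) = 23.1800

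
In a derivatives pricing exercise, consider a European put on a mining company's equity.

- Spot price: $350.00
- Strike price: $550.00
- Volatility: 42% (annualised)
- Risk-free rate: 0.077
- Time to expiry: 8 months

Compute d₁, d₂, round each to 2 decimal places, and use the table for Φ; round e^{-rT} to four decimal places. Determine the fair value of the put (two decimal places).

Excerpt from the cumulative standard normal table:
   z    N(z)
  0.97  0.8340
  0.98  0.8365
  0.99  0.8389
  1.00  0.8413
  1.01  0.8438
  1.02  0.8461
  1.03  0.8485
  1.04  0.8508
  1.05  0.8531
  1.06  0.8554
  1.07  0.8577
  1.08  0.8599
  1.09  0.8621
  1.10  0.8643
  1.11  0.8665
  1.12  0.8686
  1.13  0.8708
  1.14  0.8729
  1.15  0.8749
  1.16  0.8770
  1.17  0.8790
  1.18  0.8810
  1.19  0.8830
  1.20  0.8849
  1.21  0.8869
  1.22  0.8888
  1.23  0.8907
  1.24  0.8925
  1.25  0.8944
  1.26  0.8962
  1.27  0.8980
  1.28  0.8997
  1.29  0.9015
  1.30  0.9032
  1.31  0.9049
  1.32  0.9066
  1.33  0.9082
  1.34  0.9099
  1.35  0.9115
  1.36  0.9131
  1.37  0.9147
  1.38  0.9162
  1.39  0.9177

$180.97

σ√T = 0.42 × 0.8165 = 0.3429
d₁ = [ln(350/550) + (0.077 + ½·0.42²)·0.6667] / (σ√T) = (-0.4520 + 0.1101) / 0.3429 = -0.9969 → -1.00
d₂ = -0.9969 − 0.3429 = -1.3398 → -1.34
e^(−rT) = e^(−0.077·0.6667) = 0.9500
N(−d₂) = N(1.34) = 0.9099;  N(−d₁) = N(1.00) = 0.8413
P = 550·0.9500·0.9099 − 350·0.8413 = 475.4228 − 294.4550 = 180.9677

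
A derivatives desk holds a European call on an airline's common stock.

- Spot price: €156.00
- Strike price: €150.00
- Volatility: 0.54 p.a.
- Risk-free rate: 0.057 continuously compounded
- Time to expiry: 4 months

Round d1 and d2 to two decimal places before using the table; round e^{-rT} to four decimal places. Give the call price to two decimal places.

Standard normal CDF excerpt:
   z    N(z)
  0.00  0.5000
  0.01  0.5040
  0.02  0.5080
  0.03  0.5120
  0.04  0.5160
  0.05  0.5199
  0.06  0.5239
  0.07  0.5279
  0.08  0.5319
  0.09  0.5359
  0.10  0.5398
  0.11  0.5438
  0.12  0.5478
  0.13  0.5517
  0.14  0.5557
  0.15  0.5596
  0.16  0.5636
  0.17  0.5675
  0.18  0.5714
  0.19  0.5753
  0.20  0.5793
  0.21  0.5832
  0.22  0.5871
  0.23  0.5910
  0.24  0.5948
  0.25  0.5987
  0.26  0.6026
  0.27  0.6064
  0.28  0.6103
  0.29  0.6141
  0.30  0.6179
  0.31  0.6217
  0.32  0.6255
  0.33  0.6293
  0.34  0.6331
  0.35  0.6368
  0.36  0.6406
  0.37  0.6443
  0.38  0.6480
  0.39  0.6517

σ√T = 0.54·√0.3333 = 0.3118
d₁ = [ln(156/150) + (0.057 + 0.54²/2)·0.3333] / 0.3118 = [0.0392 + 0.0676] / 0.3118 = 0.3426 ≈ 0.34
d₂ = d₁ − σ√T = 0.3426 − 0.3118 = 0.0309 ≈ 0.03
e^(−rT) = e^(−0.057·0.3333) = 0.9812
N(d₁) = N(0.34) = 0.6331;  N(d₂) = N(0.03) = 0.5120
C = 156·0.6331 − 150·0.9812·0.5120 = 98.7636 − 75.3562 = 23.4074

€23.41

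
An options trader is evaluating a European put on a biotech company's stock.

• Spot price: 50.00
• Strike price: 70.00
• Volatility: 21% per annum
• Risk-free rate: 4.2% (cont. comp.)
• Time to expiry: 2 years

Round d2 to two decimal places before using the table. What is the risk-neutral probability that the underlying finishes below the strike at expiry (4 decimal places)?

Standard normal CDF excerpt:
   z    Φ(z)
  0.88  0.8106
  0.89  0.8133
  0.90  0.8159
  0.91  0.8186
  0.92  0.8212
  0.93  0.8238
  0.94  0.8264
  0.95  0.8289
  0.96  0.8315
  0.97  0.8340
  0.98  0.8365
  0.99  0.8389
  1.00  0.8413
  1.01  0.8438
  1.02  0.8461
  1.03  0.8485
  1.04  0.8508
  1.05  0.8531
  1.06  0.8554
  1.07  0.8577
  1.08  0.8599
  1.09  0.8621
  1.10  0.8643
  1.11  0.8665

0.8413

T = 2;  σ√T = 0.2970
ln(S/K) + (r + σ²/2)T = ln(50/70) + (0.042 + 0.21²/2)·2 = -0.3365 + 0.1281 = -0.2084
d₁ = -0.2084 / 0.2970 = -0.7016 which rounds to -0.70
d₂ = d₁ − σ√T = -0.7016 − 0.2970 = -0.9986 which rounds to -1.00
Risk-neutral Pr[S_T < K] = N(−d₂) = N(1.00) = 0.8413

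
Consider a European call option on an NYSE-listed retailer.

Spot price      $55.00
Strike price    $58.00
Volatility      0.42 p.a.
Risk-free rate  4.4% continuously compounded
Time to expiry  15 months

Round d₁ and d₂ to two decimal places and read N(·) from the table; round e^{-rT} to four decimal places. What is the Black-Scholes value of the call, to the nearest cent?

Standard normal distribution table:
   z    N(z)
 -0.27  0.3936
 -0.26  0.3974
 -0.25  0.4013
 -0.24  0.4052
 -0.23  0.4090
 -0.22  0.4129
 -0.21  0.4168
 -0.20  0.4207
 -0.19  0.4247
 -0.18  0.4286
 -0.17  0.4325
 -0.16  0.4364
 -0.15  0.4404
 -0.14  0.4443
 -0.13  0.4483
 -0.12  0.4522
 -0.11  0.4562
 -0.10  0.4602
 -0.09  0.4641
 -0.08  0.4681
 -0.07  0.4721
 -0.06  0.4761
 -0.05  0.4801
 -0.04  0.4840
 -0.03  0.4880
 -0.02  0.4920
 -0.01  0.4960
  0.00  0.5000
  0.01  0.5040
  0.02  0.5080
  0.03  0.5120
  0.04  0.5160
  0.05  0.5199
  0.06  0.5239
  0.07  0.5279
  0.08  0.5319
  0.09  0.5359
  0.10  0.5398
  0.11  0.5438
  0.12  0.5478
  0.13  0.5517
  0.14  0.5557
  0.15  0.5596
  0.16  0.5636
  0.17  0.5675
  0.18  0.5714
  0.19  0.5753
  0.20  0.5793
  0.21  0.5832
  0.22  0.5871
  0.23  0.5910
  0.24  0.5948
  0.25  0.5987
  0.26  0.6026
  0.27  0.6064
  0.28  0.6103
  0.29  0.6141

$10.26

T = 1.25;  σ√T = 0.4696
ln(S/K) + (r + σ²/2)T = ln(55/58) + (0.044 + 0.42²/2)·1.25 = -0.0531 + 0.1652 = 0.1121
d₁ = 0.1121 / 0.4696 = 0.2388 ⇒ 0.24
d₂ = d₁ − σ√T = 0.2388 − 0.4696 = -0.2308 ⇒ -0.23
e^(−rT) = e^(−0.044·1.25) = 0.9465
N(d₁) = N(0.24) = 0.5948;  N(d₂) = N(-0.23) = 0.4090
C = 55·0.5948 − 58·0.9465·0.4090 = 32.7140 − 22.4529 = 10.2611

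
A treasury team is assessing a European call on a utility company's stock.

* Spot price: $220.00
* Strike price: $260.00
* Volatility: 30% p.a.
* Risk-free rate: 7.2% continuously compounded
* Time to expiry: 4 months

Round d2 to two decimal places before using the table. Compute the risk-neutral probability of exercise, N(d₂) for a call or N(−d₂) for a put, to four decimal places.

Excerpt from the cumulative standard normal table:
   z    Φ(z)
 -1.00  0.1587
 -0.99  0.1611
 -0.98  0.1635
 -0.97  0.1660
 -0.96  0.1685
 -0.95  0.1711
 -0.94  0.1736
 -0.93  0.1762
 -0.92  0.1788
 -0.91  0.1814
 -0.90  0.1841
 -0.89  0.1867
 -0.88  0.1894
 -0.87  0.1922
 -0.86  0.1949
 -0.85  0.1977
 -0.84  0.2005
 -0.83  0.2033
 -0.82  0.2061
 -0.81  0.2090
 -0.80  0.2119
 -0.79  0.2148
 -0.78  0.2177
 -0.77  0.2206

T = 0.3333;  σ√T = 0.1732
ln(S/K) + (r + σ²/2)T = ln(220/260) + (0.072 + 0.3²/2)·0.3333 = -0.1671 + 0.0390 = -0.1281
d₁ = -0.1281 / 0.1732 = -0.7393 ⇒ -0.74
d₂ = d₁ − σ√T = -0.7393 − 0.1732 = -0.9125 ⇒ -0.91
Risk-neutral Pr[S_T > K] = N(d₂) = N(-0.91) = 0.1814

0.1814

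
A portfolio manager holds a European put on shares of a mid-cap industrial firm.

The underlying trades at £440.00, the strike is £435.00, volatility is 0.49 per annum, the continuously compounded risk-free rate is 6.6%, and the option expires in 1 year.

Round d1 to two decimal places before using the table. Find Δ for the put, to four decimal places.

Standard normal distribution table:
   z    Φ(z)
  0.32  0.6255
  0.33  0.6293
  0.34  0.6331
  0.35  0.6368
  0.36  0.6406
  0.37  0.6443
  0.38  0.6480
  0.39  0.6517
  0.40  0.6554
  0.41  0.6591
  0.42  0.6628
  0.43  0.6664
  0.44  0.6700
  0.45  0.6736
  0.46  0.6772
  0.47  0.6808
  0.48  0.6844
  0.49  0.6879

-0.3446

T = 1;  σ√T = 0.4900
d₁ = [ln(440/435) + (0.066 + 0.49²/2)·1] / 0.4900 = [0.0114 + 0.1860] / 0.4900 = 0.4030 which rounds to 0.40
N(d₁) = N(0.40) = 0.6554
Δ_put = N(d₁) − 1 = 0.6554 − 1 = -0.3446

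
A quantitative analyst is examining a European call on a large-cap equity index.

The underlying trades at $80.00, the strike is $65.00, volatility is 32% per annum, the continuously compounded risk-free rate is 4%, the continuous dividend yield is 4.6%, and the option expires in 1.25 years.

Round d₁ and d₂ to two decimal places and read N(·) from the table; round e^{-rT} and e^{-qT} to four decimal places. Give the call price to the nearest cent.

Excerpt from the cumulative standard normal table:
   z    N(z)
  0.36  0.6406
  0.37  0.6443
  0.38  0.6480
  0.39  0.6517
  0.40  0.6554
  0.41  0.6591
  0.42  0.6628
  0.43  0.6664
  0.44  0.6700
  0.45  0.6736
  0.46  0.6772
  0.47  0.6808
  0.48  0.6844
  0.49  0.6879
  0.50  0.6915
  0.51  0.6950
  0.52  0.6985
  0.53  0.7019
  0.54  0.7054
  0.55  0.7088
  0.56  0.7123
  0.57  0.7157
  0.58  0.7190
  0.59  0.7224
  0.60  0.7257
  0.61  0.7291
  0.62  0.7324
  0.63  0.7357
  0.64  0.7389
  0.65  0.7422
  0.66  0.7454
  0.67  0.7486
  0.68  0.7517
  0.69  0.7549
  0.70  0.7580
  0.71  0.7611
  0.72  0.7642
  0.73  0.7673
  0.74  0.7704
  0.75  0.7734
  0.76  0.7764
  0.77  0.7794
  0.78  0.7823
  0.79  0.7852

$18.12

σ√T = 0.32 × 1.1180 = 0.3578
ln(S/K) + (r − q + σ²/2)T = ln(80/65) + (0.04 − 0.046 + 0.32²/2)·1.25 = 0.2076 + 0.0565 = 0.2641
d₁ = 0.2641 / 0.3578 = 0.7383 which rounds to 0.74
d₂ = d₁ − σ√T = 0.7383 − 0.3578 = 0.3805 which rounds to 0.38
exp(−qT) = exp(−0.046·1.25) = 0.9441;  exp(−rT) = exp(−0.04·1.25) = 0.9512
N(d₁) = N(0.74) = 0.7704;  N(d₂) = N(0.38) = 0.6480
C = 80·0.9441·0.7704 − 65·0.9512·0.6480 = 58.1868 − 40.0645 = 18.1222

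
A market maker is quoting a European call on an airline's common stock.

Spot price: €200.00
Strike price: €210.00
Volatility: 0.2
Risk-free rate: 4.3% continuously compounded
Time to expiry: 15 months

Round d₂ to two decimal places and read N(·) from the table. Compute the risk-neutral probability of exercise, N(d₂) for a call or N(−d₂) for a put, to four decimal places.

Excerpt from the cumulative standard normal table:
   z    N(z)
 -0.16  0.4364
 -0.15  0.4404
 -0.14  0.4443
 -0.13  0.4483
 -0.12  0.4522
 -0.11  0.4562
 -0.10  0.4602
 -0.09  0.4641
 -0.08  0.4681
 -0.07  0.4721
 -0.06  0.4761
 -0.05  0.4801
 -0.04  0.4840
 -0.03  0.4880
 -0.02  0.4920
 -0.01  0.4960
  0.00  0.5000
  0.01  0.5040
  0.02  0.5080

0.4641

σ√T = 0.2 × 1.1180 = 0.2236
d₁ = [ln(200/210) + (0.043 + 0.2²/2)·1.25] / 0.2236 = [-0.0488 + 0.0788] / 0.2236 = 0.1340 ≈ 0.13
d₂ = d₁ − σ√T = 0.1340 − 0.2236 = -0.0896 ≈ -0.09
Risk-neutral Pr[S_T > K] = N(d₂) = N(-0.09) = 0.4641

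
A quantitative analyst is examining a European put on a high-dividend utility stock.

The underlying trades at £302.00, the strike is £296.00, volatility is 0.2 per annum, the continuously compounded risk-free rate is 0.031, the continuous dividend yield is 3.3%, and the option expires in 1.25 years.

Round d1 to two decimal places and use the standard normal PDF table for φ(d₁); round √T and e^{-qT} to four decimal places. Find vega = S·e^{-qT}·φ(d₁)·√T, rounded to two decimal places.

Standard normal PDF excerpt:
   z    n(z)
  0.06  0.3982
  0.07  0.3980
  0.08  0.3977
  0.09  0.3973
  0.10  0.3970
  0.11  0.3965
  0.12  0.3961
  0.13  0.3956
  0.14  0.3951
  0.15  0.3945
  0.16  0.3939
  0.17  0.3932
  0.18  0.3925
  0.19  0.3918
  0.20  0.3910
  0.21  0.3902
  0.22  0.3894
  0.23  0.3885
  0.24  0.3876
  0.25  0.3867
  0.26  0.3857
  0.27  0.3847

126.94

T = 1.25;  σ√T = 0.2236
d₁ = [ln(302/296) + (0.031 − 0.033 + ½·0.2²)·1.25] / (σ√T) = (0.0201 + 0.0225) / 0.2236 = 0.1904 ≈ 0.19
√T = √1.25 = 1.1180
φ(d₁) = φ(0.19) = 0.3918
exp(−qT) = exp(−0.033·1.25) = 0.9596
vega = S·exp(−qT)·φ(d₁)·√T = 302·0.9596·0.3918·1.1180 = 126.9414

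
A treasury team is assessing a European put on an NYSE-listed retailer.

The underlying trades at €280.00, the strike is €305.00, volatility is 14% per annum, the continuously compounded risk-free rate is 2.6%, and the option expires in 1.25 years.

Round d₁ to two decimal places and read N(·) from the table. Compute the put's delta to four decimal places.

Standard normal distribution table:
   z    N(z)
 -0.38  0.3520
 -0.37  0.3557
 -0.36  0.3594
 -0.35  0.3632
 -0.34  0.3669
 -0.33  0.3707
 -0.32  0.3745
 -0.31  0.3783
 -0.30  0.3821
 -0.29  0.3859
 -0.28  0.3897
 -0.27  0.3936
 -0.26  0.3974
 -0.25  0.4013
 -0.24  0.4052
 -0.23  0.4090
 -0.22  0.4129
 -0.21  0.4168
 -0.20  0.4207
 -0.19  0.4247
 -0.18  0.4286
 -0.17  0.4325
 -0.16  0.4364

σ√T = 0.14 × 1.1180 = 0.1565
d₁ = [ln(280/305) + (0.026 + 0.14²/2)·1.25] / 0.1565 = [-0.0855 + 0.0447] / 0.1565 = -0.2605 ⇒ -0.26
N(d₁) = N(-0.26) = 0.3974
Δ_put = N(d₁) − 1 = 0.3974 − 1 = -0.6026

-0.6026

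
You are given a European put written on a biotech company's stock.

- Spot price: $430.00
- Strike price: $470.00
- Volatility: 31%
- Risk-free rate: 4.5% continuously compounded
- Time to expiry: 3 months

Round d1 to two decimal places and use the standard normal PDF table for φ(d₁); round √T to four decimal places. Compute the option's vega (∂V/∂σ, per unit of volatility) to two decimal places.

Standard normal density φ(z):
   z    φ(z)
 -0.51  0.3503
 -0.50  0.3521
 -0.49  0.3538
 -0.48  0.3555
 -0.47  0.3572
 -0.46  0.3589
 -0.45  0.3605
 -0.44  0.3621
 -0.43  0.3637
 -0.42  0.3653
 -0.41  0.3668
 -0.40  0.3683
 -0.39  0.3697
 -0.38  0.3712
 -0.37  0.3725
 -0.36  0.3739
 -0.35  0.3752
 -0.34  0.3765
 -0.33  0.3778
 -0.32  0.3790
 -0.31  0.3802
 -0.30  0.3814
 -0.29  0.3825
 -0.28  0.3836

78.54

σ√T = 0.31·√0.25 = 0.1550
ln(S/K) + (r + σ²/2)T = ln(430/470) + (0.045 + 0.31²/2)·0.25 = -0.0889 + 0.0233 = -0.0657
d₁ = -0.0657 / 0.1550 = -0.4238 ⇒ -0.42
√T = √0.25 = 0.5000
φ(d₁) = φ(-0.42) = 0.3653
vega = S·φ(d₁)·√T = 430·0.3653·0.5000 = 78.5395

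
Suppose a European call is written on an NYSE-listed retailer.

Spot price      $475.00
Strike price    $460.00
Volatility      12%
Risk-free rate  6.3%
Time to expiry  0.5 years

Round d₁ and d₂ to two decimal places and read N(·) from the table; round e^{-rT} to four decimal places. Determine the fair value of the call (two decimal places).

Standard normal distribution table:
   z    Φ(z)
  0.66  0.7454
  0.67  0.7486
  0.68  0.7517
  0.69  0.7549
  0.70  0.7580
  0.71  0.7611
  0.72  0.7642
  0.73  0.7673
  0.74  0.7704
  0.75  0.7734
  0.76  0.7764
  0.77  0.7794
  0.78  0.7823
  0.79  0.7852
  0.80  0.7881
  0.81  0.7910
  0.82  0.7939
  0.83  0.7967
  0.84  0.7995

$33.72

T = 0.5;  σ√T = 0.0849
d₁ = [ln(475/460) + (0.063 + ½·0.12²)·0.5] / (σ√T) = (0.0321 + 0.0351) / 0.0849 = 0.7918 which rounds to 0.79
d₂ = 0.7918 − 0.0849 = 0.7070 which rounds to 0.71
e^(−rT) = e^(−0.063·0.5) = 0.9690
N(d₁) = N(0.79) = 0.7852;  N(d₂) = N(0.71) = 0.7611
C = 475·0.7852 − 460·0.9690·0.7611 = 372.9700 − 339.2527 = 33.7173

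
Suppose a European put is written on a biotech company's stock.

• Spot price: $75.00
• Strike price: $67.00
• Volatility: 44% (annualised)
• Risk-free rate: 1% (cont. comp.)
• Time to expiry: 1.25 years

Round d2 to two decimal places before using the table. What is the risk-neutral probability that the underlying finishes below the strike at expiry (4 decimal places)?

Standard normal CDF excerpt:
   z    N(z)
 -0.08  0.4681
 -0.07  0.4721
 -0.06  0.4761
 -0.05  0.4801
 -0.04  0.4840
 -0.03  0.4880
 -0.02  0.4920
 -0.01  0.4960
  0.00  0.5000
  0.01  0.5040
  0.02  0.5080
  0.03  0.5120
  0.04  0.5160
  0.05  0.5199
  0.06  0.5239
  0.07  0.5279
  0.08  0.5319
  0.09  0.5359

0.4960

σ√T = 0.44 × 1.1180 = 0.4919
d₁ = [ln(75/67) + (0.01 + 0.44²/2)·1.25] / 0.4919 = [0.1128 + 0.1335] / 0.4919 = 0.5007 ≈ 0.50
d₂ = d₁ − σ√T = 0.5007 − 0.4919 = 0.0087 ≈ 0.01
Pr(exercise) under Q = N(−d₂) = N(-0.01) = 0.4960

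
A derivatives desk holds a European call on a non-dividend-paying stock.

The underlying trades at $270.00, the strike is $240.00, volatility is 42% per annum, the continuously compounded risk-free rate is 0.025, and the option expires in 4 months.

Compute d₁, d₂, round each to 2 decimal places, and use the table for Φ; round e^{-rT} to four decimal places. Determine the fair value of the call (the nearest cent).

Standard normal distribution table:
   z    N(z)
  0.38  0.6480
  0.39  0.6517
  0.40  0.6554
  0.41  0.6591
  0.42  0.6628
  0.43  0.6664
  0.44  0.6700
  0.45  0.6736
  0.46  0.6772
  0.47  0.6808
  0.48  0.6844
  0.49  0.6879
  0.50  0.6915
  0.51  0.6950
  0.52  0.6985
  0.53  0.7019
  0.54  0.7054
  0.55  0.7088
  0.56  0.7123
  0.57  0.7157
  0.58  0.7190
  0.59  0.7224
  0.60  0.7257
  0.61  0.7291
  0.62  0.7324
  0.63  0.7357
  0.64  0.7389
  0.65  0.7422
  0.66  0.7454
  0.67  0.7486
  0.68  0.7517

T = 0.3333;  σ√T = 0.2425
d₁ = [ln(270/240) + (0.025 + 0.42²/2)·0.3333] / 0.2425 = [0.1178 + 0.0377] / 0.2425 = 0.6413 which rounds to 0.64
d₂ = d₁ − σ√T = 0.6413 − 0.2425 = 0.3989 which rounds to 0.40
e^(−rT) = e^(−0.025·0.3333) = 0.9917
C = 270·N(0.64) − 240·0.9917·N(0.40) = 270·0.7389 − 240·0.9917·0.6554 = 199.5030 − 155.9904 = 43.5126

$43.51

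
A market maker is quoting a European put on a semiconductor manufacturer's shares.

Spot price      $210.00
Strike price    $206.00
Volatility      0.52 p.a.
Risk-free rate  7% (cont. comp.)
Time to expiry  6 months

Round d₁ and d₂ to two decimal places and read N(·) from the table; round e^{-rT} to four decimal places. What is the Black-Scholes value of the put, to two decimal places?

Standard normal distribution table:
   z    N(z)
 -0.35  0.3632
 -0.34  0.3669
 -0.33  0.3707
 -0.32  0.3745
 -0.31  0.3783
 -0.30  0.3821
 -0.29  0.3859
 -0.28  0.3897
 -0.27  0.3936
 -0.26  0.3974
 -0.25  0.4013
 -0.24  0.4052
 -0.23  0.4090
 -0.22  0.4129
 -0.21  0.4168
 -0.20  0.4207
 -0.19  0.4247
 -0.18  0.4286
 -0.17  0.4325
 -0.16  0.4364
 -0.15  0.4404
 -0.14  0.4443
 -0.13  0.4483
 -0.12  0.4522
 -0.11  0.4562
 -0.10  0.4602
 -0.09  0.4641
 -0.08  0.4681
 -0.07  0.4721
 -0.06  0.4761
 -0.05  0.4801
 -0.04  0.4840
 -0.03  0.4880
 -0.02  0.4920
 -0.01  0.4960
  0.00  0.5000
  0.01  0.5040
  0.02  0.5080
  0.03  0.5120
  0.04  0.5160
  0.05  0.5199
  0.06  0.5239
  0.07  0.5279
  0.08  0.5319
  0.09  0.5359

T = 0.5;  σ√T = 0.3677
ln(S/K) + (r + σ²/2)T = ln(210/206) + (0.07 + 0.52²/2)·0.5 = 0.0192 + 0.1026 = 0.1218
d₁ = 0.1218 / 0.3677 = 0.3313 which rounds to 0.33
d₂ = d₁ − σ√T = 0.3313 − 0.3677 = -0.0364 which rounds to -0.04
exp(−rT) = exp(−0.07·0.5) = 0.9656
P = 206·0.9656·N(0.04) − 210·N(-0.33) = 206·0.9656·0.5160 − 210·0.3707 = 102.6394 − 77.8470 = 24.7924

$24.79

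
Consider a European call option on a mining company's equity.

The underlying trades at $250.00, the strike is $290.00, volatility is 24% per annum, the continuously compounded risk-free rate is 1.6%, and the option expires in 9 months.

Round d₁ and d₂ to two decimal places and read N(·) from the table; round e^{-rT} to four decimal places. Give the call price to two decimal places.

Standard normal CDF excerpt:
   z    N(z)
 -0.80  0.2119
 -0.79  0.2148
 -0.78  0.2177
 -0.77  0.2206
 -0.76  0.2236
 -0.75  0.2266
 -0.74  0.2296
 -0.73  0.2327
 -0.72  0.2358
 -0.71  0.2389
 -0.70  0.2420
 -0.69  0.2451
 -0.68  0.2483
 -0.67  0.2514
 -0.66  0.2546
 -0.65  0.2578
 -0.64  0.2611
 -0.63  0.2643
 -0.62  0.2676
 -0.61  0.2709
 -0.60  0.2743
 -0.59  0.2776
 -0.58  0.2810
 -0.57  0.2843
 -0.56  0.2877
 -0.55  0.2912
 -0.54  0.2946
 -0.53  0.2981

T = 0.75;  σ√T = 0.2078
d₁ = [ln(250/290) + (0.016 + 0.24²/2)·0.75] / 0.2078 = [-0.1484 + 0.0336] / 0.2078 = -0.5524 ≈ -0.55
d₂ = d₁ − σ√T = -0.5524 − 0.2078 = -0.7603 ≈ -0.76
e^(−rT) = e^(−0.016·0.75) = 0.9881
C = 250·N(-0.55) − 290·0.9881·N(-0.76) = 250·0.2912 − 290·0.9881·0.2236 = 72.8000 − 64.0724 = 8.7276

$8.73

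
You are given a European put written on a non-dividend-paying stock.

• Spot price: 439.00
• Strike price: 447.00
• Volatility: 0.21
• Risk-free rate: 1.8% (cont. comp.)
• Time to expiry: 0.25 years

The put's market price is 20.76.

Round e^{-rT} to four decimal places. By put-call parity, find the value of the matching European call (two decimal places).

e^(−rT) = e^(−0.018·0.25) = 0.9955
Put-call parity: C − P = S − K·e^(−rT) = 439 − 447·0.9955 = 439 − 444.9885 = -5.9885
C = P + (C − P) = 20.76 + (-5.9885) = 14.7715

14.77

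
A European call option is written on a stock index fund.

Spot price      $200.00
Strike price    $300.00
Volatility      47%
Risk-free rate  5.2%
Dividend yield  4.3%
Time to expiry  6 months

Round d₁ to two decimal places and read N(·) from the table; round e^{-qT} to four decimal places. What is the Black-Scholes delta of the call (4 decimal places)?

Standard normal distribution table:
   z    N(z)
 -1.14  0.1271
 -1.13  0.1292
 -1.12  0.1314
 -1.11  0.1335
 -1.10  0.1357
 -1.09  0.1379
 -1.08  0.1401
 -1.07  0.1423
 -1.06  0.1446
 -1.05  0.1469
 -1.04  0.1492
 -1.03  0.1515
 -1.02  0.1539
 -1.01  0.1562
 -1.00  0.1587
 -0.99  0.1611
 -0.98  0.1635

σ√T = 0.47·√0.5 = 0.3323
d₁ = [ln(200/300) + (0.052 − 0.043 + 0.47²/2)·0.5] / 0.3323 = [-0.4055 + 0.0597] / 0.3323 = -1.0403 ⇒ -1.04
N(d₁) = N(-1.04) = 0.1492
Δ_call = exp(−qT)·N(d₁) = 0.9787·0.1492 = 0.1460

0.1460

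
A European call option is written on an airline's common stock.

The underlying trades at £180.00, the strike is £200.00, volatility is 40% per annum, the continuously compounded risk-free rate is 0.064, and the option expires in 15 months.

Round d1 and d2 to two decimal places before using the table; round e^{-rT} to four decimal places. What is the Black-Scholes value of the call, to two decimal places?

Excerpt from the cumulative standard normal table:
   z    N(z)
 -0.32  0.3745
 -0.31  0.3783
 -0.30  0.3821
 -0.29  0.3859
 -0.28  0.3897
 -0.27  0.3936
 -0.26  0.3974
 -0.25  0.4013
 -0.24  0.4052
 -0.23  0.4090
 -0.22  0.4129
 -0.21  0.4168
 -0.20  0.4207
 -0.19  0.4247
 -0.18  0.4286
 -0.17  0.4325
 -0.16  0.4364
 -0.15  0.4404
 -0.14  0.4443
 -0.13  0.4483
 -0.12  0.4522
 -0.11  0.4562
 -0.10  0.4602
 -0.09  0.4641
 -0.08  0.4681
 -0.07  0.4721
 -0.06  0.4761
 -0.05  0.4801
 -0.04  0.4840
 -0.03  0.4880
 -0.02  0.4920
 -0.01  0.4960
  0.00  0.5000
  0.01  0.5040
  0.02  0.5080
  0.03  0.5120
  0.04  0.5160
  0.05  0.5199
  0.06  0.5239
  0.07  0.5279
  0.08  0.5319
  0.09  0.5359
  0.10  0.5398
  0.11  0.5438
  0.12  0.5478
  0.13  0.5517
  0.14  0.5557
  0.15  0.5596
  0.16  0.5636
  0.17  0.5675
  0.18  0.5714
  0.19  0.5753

£30.20

σ√T = 0.4·√1.25 = 0.4472
ln(S/K) + (r + σ²/2)T = ln(180/200) + (0.064 + 0.4²/2)·1.25 = -0.1054 + 0.1800 = 0.0746
d₁ = 0.0746 / 0.4472 = 0.1669 → 0.17
d₂ = d₁ − σ√T = 0.1669 − 0.4472 = -0.2803 → -0.28
exp(−rT) = exp(−0.064·1.25) = 0.9231
N(d₁) = N(0.17) = 0.5675;  N(d₂) = N(-0.28) = 0.3897
C = 180·0.5675 − 200·0.9231·0.3897 = 102.1500 − 71.9464 = 30.2036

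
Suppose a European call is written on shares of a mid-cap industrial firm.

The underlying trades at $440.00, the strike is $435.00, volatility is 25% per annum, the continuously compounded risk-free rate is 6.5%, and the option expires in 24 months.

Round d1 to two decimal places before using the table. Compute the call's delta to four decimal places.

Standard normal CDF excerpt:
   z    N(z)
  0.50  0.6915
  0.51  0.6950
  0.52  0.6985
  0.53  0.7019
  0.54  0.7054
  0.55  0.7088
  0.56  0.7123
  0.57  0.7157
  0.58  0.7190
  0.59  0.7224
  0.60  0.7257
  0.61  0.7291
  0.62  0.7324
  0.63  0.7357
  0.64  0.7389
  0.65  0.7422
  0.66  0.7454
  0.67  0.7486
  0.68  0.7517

σ√T = 0.25·√2 = 0.3536
ln(S/K) + (r + σ²/2)T = ln(440/435) + (0.065 + 0.25²/2)·2 = 0.0114 + 0.1925 = 0.2039
d₁ = 0.2039 / 0.3536 = 0.5768 ⇒ 0.58
N(d₁) = N(0.58) = 0.7190
Δ_call = N(d₁) = 0.7190

0.7190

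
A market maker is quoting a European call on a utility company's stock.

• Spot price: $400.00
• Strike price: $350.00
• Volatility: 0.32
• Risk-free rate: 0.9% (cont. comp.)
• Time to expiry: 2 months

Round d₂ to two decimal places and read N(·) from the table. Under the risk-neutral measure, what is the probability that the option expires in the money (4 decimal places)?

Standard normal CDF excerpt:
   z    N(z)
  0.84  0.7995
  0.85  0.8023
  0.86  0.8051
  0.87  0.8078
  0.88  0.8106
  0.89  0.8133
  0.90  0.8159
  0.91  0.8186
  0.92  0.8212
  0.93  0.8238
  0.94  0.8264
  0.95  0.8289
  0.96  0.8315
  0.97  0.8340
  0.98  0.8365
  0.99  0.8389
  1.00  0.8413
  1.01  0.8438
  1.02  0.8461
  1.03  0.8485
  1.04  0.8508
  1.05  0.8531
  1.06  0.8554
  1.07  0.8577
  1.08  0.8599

σ√T = 0.32 × 0.4082 = 0.1306
d₁ = [ln(400/350) + (0.009 + 0.32²/2)·0.1667] / 0.1306 = [0.1335 + 0.0100] / 0.1306 = 1.0989 which rounds to 1.10
d₂ = d₁ − σ√T = 1.0989 − 0.1306 = 0.9683 which rounds to 0.97
Pr(exercise) under Q = N(d₂) = 0.8340

0.8340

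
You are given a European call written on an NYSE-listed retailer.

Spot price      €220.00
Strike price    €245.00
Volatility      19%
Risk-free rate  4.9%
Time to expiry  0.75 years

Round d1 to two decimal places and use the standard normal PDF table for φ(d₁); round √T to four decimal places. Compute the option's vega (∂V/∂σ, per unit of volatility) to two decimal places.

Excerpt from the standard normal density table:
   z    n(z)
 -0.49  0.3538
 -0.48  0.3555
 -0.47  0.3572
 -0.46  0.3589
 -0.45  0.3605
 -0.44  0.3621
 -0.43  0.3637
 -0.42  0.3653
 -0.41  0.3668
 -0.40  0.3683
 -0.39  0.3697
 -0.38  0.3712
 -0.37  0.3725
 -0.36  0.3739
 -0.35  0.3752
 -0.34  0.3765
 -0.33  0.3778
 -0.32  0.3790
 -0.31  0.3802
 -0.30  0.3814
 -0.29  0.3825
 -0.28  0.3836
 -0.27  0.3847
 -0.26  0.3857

71.48

T = 0.75;  σ√T = 0.1645
d₁ = [ln(220/245) + (0.049 + 0.19²/2)·0.75] / 0.1645 = [-0.1076 + 0.0503] / 0.1645 = -0.3485 ⇒ -0.35
√T = √0.75 = 0.8660
φ(d₁) = φ(-0.35) = 0.3752
vega = S·φ(d₁)·√T = 220·0.3752·0.8660 = 71.4831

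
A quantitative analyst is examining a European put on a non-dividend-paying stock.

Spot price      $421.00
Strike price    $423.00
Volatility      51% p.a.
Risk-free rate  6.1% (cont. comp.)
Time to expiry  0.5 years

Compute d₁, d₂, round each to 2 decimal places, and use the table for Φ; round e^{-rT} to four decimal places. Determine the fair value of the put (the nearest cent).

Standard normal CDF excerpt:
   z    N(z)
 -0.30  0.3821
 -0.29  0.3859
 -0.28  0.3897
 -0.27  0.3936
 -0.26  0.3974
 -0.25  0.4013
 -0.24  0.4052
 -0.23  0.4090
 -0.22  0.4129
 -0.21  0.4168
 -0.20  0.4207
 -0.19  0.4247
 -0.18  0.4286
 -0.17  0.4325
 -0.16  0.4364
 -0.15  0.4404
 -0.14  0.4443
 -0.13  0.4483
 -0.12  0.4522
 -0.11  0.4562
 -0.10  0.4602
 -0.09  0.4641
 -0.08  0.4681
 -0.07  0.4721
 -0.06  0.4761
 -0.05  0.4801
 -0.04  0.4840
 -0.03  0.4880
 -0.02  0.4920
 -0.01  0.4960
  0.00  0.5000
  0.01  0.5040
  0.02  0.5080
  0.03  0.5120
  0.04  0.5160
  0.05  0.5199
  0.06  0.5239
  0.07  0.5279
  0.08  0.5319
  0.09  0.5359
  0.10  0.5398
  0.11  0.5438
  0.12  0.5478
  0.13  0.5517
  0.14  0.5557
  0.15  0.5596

T = 0.5;  σ√T = 0.3606
d₁ = [ln(421/423) + (0.061 + ½·0.51²)·0.5] / (σ√T) = (-0.0047 + 0.0955) / 0.3606 = 0.2517 → 0.25
d₂ = 0.2517 − 0.3606 = -0.1089 → -0.11
exp(−rT) = exp(−0.061·0.5) = 0.9700
P = 423·0.9700·N(0.11) − 421·N(-0.25) = 423·0.9700·0.5438 − 421·0.4013 = 223.1266 − 168.9473 = 54.1793

$54.18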